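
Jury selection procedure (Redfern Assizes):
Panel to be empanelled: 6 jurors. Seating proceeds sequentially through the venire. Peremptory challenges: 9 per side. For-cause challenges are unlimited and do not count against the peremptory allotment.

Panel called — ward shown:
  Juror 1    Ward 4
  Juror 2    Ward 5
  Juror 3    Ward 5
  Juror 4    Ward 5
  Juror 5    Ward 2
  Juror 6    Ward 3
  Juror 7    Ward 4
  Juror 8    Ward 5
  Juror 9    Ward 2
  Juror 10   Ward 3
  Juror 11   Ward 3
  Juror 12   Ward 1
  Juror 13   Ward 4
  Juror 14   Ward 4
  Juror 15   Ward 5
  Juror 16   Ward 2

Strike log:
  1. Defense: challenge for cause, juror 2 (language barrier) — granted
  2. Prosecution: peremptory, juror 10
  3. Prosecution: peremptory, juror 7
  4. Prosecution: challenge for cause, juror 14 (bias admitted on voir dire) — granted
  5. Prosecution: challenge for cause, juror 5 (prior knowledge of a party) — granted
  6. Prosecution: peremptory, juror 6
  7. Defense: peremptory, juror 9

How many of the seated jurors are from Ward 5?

Removed: #2, #5, #6, #7, #9, #10, #14.
Seated jurors 1–6: #1, #3, #4, #8, #11, #12.
Of those, in Ward 5: #3, #4, #8 → 3.

3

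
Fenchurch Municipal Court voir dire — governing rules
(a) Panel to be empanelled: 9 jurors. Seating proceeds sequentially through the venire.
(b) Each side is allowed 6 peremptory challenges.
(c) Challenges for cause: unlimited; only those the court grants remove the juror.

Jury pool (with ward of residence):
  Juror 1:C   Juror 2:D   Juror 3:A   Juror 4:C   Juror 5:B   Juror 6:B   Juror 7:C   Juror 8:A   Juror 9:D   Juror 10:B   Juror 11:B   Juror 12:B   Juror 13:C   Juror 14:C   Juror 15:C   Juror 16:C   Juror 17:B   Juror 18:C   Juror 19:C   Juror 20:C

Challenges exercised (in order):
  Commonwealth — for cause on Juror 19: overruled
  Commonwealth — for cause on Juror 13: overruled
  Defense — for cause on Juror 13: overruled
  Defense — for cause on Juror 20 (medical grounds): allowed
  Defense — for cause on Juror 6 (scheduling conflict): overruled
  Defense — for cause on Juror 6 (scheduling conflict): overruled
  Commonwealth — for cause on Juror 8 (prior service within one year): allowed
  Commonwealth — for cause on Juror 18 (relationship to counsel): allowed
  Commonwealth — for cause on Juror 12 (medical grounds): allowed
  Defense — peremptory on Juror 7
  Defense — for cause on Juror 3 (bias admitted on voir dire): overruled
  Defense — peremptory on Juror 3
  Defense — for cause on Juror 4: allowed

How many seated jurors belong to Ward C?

3

Removed: #3, #4, #7, #8, #12, #18, #20.
Seated jurors 1–9: #1, #2, #5, #6, #9, #10, #11, #13, #14.
Of those, in Ward C: #1, #13, #14 → 3.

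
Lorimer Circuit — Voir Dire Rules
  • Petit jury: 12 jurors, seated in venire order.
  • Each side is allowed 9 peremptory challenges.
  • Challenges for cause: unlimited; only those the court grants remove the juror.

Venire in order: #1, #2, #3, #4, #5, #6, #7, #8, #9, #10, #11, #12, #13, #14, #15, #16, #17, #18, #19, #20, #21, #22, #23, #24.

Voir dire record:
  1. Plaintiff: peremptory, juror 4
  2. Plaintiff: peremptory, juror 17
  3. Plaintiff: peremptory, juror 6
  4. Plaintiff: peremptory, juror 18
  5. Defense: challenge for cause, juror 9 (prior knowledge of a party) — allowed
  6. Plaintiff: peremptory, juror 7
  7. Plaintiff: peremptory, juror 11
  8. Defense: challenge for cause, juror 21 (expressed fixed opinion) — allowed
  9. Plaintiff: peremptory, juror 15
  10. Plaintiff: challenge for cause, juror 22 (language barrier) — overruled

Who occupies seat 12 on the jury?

Removed: #4, #6, #7, #9, #11, #15, #17, #18, #21. (#22 stays — for-cause denied.)
Seating in order: seats 1–12 → #1, #2, #3, #5, #8, #10, #12, #13, #14, #16, #19, #20.
So seat 12 is #20.

20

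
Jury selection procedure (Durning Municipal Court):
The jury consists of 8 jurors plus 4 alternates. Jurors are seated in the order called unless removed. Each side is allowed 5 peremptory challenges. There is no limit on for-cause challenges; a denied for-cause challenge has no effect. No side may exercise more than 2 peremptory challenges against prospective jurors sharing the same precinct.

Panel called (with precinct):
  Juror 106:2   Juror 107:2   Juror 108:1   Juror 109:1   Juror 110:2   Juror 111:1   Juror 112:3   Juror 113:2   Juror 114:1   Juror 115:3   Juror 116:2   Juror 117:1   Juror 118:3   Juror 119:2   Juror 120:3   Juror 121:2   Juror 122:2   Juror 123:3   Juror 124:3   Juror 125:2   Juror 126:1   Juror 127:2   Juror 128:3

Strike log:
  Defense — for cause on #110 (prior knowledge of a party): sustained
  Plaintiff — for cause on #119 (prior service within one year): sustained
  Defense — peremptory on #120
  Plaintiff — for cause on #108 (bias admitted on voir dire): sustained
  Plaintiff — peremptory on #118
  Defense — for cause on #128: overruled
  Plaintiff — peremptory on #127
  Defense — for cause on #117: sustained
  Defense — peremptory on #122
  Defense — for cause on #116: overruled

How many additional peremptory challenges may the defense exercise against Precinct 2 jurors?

1

Defense peremptories so far: #120, #122 — 2 of 5 used, 3 left overall.
Against Precinct 2: #122 — 1 used; per-precinct cap 2 leaves 1.
Binding limit: min(3, 1) = 1.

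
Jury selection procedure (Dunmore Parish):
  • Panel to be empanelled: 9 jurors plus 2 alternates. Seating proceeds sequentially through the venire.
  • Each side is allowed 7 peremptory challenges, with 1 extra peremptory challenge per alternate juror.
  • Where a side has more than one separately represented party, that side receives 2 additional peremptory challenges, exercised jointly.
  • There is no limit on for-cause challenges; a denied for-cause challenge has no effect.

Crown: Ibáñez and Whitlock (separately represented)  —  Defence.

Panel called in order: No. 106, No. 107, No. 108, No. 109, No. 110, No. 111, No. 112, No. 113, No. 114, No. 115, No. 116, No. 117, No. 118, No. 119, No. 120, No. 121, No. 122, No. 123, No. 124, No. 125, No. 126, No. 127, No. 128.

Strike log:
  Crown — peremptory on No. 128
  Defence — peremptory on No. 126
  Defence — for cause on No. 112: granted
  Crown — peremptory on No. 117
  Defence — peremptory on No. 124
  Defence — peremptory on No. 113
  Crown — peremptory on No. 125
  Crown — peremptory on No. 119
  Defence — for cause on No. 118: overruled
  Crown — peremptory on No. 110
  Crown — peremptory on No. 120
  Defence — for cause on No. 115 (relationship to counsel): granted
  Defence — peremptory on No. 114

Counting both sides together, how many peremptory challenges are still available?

Crown allotment: 7 base + 1 × 2 alternates + 2 multi-party = 11. Defence allotment: 7 base + 1 × 2 alternates = 9.
Crown peremptories used: #128, #117, #125, #119, #110, #120 — 6.
Defence peremptories used: #126, #124, #113, #114 — 4 (for-cause on #112, #118, #115 don't count).
Remaining: (11 − 6) + (9 − 4) = 10.

10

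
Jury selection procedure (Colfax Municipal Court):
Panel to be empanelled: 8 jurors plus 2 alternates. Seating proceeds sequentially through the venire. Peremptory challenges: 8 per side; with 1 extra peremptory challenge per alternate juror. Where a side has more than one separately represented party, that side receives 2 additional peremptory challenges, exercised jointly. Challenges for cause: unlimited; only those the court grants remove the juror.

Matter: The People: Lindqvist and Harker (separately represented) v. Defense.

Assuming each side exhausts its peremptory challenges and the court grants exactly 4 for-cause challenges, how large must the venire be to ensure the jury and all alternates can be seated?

Seats to fill: 8 + 2 alternates = 10.
Peremptories — The People: 8 + 1×2 + 2 = 12; Defense: 8 + 1×2 = 10; total 22.
For-cause removals: 4.
Minimum venire: 10 + 22 + 4 = 36.

36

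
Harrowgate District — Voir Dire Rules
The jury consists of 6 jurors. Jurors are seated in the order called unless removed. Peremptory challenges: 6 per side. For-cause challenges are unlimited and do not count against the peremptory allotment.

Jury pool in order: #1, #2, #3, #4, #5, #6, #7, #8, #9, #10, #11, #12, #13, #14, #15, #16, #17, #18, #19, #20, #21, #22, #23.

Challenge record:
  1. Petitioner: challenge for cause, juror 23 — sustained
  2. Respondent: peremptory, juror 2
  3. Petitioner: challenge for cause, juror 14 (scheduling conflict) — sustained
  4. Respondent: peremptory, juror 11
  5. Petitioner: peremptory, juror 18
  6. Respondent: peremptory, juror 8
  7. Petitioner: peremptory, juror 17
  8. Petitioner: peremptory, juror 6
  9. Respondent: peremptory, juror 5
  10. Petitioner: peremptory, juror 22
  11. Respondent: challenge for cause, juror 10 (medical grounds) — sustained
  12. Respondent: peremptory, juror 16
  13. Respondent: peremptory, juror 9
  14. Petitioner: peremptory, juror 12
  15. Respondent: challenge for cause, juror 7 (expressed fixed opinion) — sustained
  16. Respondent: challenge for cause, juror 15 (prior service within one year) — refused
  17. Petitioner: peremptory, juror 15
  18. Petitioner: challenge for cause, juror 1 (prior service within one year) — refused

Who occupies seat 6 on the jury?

20

Removed: #2, #5, #6, #7, #8, #9, #10, #11, #12, #14, #15, #16, #17, #18, #22, #23. (#1 stays — for-cause denied.)
Seating in order: seats 1–6 → #1, #3, #4, #13, #19, #20.
So seat 6 is #20.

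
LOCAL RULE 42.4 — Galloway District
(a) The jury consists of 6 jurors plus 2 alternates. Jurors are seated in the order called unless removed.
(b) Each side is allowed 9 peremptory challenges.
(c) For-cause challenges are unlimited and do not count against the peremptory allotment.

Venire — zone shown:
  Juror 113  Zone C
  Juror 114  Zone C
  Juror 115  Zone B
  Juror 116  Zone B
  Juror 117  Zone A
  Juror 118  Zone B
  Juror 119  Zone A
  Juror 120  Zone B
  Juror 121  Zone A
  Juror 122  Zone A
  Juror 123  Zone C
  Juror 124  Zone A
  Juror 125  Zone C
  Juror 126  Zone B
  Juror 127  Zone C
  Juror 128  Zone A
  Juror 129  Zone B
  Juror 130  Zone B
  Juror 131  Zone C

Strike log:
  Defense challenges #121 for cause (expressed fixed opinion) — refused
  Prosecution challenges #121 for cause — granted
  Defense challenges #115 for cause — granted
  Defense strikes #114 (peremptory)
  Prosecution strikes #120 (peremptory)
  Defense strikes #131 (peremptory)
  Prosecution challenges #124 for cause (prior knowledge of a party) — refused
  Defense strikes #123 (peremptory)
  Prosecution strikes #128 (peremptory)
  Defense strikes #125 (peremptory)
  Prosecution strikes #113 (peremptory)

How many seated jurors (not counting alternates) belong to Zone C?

0

Removed: #113, #114, #115, #120, #121, #123, #125, #128, #131.
Seated jurors 1–6: #116, #117, #118, #119, #122, #124 (alternates #126, #127 not counted).
None of those are in Zone C → 0.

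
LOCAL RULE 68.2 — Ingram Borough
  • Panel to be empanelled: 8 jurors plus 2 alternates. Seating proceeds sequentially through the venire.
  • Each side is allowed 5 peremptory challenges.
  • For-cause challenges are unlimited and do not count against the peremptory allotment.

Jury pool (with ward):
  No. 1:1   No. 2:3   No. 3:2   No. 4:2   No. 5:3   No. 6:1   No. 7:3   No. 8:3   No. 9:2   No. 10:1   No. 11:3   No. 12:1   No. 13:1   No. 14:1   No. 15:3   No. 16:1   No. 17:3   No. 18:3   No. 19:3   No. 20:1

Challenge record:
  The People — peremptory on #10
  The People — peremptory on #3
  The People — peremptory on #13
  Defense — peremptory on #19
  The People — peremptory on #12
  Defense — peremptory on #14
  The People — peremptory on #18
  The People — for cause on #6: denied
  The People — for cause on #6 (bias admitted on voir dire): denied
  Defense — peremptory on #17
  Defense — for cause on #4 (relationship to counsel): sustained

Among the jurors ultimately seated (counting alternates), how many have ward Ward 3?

6

Removed: #3, #4, #10, #12, #13, #14, #17, #18, #19.
Seated (10 incl. alternates): #1, #2, #5, #6, #7, #8, #9, #11, #15, #16.
Of those, in Ward 3: #2, #5, #7, #8, #11, #15 → 6.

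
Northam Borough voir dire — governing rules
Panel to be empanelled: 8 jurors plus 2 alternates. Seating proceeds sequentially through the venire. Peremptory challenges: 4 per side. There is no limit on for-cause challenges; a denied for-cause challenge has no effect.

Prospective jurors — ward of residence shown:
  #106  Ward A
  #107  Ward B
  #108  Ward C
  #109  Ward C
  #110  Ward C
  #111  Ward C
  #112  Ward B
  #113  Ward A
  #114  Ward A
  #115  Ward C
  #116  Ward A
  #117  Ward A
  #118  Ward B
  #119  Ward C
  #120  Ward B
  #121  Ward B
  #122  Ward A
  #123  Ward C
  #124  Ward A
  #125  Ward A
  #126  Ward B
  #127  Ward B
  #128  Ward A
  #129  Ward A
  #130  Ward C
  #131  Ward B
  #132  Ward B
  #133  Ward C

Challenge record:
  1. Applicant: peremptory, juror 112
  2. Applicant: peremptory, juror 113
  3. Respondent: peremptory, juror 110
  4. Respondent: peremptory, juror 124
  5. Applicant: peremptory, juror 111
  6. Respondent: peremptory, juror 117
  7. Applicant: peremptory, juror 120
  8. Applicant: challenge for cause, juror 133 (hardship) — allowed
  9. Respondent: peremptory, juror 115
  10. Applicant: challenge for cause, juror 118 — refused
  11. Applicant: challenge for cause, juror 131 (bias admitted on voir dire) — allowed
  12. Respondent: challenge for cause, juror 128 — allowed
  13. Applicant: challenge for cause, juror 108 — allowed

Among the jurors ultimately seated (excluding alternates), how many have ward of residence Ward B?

3

Removed: #108, #110, #111, #112, #113, #115, #117, #120, #124, #128, #131, #133.
Seated jurors 1–8: #106, #107, #109, #114, #116, #118, #119, #121 (alternates #122, #123 not counted).
Of those, in Ward B: #107, #118, #121 → 3.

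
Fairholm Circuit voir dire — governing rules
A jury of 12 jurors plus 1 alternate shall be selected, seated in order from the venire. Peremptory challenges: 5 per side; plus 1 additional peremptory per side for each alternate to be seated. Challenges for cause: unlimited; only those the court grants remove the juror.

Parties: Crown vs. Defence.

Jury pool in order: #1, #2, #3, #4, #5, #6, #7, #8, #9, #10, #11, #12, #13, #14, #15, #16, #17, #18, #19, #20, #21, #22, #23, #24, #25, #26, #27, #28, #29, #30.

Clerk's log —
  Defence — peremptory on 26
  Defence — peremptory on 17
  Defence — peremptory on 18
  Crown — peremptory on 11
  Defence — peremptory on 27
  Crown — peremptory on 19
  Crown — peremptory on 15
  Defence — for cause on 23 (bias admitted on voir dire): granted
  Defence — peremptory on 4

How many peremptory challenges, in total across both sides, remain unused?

4

Crown allotment: 5 base + 1 × 1 alternate = 6. Defence allotment: 5 base + 1 × 1 alternate = 6.
Crown peremptories used: #11, #19, #15 — 3.
Defence peremptories used: #26, #17, #18, #27, #4 — 5 (the for-cause on #23 doesn't count).
Remaining: (6 − 3) + (6 − 5) = 4.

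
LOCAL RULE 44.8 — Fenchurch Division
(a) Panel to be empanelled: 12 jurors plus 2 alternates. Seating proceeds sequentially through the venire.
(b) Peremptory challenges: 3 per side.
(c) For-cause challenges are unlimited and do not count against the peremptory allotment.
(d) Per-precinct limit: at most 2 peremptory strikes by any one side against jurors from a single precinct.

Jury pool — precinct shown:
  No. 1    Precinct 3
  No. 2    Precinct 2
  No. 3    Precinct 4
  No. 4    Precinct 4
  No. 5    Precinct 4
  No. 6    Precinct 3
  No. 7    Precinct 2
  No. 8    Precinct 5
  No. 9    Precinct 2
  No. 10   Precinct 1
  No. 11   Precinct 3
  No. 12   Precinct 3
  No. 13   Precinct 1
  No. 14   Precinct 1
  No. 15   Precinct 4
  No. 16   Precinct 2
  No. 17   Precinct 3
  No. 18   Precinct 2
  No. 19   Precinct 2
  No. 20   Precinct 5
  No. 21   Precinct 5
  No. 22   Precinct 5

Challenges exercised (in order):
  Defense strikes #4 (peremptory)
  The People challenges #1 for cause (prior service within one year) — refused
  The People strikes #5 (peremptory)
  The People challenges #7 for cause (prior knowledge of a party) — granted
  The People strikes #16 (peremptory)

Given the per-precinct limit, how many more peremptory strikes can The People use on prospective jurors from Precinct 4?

The People peremptories so far: #5, #16 — 2 of 3 used, 1 left overall.
Against Precinct 4: #5 — 1 used; per-precinct cap 2 leaves 1.
Binding limit: min(1, 1) = 1.

1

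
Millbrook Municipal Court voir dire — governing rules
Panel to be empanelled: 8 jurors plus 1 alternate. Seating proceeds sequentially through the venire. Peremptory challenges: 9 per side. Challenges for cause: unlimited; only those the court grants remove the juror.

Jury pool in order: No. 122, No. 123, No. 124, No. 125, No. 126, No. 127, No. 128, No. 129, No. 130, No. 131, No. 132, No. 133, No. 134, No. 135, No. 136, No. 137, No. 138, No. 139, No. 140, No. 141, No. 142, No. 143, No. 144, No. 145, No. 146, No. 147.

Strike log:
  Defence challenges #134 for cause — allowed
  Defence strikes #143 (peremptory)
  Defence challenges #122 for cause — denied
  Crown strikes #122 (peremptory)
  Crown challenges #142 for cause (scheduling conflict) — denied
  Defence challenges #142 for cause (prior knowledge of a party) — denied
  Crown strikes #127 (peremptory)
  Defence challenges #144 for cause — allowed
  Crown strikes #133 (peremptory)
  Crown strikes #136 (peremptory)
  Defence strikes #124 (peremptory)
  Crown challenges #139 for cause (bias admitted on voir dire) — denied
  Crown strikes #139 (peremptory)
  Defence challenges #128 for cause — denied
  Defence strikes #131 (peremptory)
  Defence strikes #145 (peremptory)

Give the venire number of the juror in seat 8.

135

Removed: #122, #124, #127, #131, #133, #134, #136, #139, #143, #144, #145. (#128, #142 stay — for-cause denied.)
Seating in order: seats 1–8 → #123, #125, #126, #128, #129, #130, #132, #135; alternates → #137.
So seat 8 is #135.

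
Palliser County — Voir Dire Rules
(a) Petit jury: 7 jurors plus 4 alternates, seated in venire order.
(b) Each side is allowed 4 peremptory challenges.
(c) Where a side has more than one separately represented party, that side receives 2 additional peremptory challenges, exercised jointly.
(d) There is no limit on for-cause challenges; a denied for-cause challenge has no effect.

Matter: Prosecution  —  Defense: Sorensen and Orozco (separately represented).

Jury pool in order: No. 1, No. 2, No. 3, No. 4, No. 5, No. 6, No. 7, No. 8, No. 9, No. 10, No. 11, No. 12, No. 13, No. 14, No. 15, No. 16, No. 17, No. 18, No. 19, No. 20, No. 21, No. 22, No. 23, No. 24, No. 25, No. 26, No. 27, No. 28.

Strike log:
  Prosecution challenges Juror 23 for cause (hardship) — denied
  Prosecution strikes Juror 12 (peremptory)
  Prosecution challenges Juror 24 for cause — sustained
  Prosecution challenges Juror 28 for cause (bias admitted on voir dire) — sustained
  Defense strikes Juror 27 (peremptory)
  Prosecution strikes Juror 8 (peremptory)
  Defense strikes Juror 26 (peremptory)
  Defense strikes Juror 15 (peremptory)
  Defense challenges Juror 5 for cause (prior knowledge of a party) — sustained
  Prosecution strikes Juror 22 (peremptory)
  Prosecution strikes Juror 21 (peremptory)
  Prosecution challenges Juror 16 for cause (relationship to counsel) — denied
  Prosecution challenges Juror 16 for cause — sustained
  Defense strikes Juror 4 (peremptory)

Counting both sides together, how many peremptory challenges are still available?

2

Prosecution allotment: 4. Defense allotment: 4 base + 2 multi-party = 6.
Prosecution peremptories used: #12, #8, #22, #21 — 4 (for-cause on #23, #24, #28, #16, #16 don't count).
Defense peremptories used: #27, #26, #15, #4 — 4 (the for-cause on #5 doesn't count).
Remaining: (4 − 4) + (6 − 4) = 2.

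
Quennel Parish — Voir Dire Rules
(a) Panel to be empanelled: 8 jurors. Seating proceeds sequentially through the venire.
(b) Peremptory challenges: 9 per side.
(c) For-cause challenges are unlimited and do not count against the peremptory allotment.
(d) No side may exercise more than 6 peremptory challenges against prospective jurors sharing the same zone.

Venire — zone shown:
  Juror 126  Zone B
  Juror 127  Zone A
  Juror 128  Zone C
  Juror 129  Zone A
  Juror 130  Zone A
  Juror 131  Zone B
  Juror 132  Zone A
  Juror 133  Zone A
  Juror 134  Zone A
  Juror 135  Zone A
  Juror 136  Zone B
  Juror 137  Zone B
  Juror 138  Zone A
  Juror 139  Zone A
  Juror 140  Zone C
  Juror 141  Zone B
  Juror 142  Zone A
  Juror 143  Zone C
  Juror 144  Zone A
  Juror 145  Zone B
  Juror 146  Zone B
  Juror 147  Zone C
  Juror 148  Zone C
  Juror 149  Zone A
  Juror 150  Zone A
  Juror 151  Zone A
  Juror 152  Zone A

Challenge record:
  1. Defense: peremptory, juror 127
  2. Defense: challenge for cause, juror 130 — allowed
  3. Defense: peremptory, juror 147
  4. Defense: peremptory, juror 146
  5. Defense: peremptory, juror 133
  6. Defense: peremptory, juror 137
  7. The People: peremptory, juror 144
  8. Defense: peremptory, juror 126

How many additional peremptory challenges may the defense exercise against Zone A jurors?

3

Defense peremptories so far: #127, #147, #146, #133, #137, #126 — 6 of 9 used, 3 left overall.
Against Zone A: #127, #133 — 2 used; per-zone cap 6 leaves 4.
Binding limit: min(3, 4) = 3.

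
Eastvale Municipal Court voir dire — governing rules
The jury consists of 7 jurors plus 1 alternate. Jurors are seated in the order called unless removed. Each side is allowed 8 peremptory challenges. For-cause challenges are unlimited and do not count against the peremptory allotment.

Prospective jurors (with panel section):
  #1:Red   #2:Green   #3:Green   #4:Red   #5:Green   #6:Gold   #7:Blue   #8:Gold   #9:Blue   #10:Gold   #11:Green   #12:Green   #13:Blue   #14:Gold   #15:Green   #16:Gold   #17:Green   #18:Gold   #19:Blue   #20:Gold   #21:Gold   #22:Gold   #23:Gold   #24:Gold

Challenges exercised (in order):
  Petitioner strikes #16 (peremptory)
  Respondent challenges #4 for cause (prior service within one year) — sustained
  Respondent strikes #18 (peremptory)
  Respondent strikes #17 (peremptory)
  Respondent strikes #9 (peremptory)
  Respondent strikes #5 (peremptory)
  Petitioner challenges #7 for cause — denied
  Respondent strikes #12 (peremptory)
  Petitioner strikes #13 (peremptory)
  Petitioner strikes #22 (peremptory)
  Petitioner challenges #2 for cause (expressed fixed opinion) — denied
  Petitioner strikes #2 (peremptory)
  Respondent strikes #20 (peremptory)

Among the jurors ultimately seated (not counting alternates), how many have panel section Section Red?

1

Removed: #2, #4, #5, #9, #12, #13, #16, #17, #18, #20, #22.
Seated jurors 1–7: #1, #3, #6, #7, #8, #10, #11 (alternates #14 not counted).
Of those, in Section Red: #1 → 1.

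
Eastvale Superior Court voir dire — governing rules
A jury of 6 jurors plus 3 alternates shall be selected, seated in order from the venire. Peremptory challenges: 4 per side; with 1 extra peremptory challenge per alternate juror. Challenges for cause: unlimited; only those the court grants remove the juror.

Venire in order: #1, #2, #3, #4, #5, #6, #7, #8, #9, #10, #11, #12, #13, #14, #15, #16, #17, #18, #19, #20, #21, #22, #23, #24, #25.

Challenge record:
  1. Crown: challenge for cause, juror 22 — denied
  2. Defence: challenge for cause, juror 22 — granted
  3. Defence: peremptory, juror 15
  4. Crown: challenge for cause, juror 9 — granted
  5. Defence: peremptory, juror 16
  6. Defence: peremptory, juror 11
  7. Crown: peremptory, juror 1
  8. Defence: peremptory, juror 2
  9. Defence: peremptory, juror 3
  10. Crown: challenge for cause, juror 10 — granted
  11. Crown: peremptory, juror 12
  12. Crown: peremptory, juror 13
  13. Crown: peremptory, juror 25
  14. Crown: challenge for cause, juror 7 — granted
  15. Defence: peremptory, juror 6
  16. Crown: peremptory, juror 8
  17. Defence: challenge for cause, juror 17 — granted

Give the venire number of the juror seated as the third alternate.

Removed: #1, #2, #3, #6, #7, #8, #9, #10, #11, #12, #13, #15, #16, #17, #22, #25.
Seating in order: seats 1–6 → #4, #5, #14, #18, #19, #20; alternates → #21, #23, #24.
So alternate 3 is #24.

24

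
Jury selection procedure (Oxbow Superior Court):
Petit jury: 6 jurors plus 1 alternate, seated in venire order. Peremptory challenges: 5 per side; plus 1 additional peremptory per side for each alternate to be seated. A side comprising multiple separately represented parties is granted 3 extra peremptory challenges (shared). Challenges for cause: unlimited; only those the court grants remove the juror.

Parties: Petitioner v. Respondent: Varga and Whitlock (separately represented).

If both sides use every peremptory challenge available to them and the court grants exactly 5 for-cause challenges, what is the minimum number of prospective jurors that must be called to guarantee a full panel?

Seats to fill: 6 + 1 alternates = 7.
Peremptories — Petitioner: 5 + 1×1 = 6; Respondent: 5 + 1×1 + 3 = 9; total 15.
For-cause removals: 5.
Minimum venire: 7 + 15 + 5 = 27.

27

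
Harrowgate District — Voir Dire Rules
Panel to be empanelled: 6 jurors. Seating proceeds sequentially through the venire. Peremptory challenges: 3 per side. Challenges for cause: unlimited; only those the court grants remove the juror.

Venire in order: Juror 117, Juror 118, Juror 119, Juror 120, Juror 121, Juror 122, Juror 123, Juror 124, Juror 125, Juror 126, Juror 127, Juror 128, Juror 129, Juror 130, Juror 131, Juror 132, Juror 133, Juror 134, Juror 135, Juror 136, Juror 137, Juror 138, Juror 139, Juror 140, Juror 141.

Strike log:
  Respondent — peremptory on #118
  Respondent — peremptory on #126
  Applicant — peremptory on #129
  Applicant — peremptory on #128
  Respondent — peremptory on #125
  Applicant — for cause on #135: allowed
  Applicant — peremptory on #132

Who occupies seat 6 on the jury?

123

Removed: #118, #125, #126, #128, #129, #132, #135.
Filling seats in venire order through position 6: #117, #119, #120, #121, #122, #123.
So seat 6 is #123.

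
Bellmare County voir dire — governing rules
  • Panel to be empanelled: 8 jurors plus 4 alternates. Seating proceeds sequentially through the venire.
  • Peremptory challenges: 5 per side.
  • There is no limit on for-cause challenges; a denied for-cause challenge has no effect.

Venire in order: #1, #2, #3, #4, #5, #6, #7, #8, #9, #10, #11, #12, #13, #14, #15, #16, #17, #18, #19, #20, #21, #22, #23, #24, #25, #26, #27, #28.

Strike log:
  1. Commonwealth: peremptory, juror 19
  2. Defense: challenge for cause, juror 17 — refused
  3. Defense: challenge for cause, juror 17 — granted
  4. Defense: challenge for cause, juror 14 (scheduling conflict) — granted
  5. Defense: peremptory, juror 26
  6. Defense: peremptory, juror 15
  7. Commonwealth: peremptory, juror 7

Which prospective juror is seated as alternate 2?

Removed: #7, #14, #15, #17, #19, #26.
Seating in order: seats 1–8 → #1, #2, #3, #4, #5, #6, #8, #9; alternates → #10, #11, #12, #13.
So alternate 2 is #11.

11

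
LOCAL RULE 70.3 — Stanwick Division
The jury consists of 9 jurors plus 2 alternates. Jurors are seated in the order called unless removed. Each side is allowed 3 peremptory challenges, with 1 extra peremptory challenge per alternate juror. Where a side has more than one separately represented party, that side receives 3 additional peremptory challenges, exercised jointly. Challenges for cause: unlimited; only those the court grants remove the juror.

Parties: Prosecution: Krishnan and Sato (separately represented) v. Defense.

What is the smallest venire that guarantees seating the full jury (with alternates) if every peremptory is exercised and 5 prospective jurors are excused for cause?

29

Seats to fill: 9 + 2 alternates = 11.
Peremptories — Prosecution: 3 + 1×2 + 3 = 8; Defense: 3 + 1×2 = 5; total 13.
For-cause removals: 5.
Minimum venire: 11 + 13 + 5 = 29.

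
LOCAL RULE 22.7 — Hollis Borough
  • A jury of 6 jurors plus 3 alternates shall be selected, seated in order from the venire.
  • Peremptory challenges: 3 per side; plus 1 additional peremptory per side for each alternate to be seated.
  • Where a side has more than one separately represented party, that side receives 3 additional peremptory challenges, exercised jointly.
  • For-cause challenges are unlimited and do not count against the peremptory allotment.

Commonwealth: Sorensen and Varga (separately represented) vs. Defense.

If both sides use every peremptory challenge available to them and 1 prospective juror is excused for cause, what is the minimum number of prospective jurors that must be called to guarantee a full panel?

Seats to fill: 6 + 3 alternates = 9.
Peremptories — Commonwealth: 3 + 1×3 + 3 = 9; Defense: 3 + 1×3 = 6; total 15.
For-cause removals: 1.
Minimum venire: 9 + 15 + 1 = 25.

25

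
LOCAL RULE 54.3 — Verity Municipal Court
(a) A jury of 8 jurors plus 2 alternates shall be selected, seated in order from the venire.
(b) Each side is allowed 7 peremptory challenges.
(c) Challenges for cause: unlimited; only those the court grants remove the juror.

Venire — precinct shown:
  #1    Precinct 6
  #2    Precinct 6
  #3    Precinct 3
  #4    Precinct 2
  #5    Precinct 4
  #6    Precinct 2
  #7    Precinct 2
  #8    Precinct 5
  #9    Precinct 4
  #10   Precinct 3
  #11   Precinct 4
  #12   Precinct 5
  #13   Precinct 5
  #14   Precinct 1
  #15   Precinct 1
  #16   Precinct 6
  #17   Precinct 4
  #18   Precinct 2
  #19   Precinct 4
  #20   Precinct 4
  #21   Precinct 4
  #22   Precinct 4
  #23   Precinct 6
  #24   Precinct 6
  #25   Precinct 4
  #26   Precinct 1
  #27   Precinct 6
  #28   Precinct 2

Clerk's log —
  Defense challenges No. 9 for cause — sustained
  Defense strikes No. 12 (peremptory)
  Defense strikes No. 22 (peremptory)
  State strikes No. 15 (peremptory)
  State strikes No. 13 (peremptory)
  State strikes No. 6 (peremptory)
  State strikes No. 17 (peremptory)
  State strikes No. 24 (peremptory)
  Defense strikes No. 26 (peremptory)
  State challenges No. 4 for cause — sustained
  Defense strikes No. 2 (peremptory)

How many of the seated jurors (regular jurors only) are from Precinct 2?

Removed: #2, #4, #6, #9, #12, #13, #15, #17, #22, #24, #26.
Seated jurors 1–8: #1, #3, #5, #7, #8, #10, #11, #14 (alternates #16, #18 not counted).
Of those, in Precinct 2: #7 → 1.

1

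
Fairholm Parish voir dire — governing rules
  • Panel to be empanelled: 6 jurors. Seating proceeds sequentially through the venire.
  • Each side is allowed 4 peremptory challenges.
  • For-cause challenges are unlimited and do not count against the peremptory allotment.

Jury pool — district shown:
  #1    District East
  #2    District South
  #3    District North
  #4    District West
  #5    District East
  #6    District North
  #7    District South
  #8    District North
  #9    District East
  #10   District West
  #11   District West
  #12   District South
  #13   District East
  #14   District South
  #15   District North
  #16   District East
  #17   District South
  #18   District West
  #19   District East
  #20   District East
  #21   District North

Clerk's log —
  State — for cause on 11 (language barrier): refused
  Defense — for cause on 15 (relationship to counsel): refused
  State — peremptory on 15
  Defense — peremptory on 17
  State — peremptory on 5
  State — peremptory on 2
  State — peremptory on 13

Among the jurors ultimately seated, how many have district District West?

Removed: #2, #5, #13, #15, #17.
Seated jurors 1–6: #1, #3, #4, #6, #7, #8.
Of those, in District West: #4 → 1.

1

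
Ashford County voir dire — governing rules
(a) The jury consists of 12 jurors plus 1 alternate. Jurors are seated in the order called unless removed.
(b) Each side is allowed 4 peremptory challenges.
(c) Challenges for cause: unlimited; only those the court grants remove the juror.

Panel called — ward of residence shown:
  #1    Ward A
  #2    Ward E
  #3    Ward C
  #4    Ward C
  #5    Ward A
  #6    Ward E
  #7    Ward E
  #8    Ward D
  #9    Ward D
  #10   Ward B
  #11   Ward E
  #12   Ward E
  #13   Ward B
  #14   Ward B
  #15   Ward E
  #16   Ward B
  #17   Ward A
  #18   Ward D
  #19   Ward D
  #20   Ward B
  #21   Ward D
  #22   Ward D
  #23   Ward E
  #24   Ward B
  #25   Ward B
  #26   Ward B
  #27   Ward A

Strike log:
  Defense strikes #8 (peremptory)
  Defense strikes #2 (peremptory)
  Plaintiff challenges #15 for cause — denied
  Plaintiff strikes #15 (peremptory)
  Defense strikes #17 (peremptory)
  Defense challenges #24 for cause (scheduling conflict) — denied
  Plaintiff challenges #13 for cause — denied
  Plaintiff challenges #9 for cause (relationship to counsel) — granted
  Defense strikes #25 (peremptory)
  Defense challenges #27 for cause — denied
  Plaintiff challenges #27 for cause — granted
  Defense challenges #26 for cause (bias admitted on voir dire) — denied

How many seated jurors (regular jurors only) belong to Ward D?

Removed: #2, #8, #9, #15, #17, #25, #27.
Seated jurors 1–12: #1, #3, #4, #5, #6, #7, #10, #11, #12, #13, #14, #16 (alternates #18 not counted).
None of those are in Ward D → 0.

0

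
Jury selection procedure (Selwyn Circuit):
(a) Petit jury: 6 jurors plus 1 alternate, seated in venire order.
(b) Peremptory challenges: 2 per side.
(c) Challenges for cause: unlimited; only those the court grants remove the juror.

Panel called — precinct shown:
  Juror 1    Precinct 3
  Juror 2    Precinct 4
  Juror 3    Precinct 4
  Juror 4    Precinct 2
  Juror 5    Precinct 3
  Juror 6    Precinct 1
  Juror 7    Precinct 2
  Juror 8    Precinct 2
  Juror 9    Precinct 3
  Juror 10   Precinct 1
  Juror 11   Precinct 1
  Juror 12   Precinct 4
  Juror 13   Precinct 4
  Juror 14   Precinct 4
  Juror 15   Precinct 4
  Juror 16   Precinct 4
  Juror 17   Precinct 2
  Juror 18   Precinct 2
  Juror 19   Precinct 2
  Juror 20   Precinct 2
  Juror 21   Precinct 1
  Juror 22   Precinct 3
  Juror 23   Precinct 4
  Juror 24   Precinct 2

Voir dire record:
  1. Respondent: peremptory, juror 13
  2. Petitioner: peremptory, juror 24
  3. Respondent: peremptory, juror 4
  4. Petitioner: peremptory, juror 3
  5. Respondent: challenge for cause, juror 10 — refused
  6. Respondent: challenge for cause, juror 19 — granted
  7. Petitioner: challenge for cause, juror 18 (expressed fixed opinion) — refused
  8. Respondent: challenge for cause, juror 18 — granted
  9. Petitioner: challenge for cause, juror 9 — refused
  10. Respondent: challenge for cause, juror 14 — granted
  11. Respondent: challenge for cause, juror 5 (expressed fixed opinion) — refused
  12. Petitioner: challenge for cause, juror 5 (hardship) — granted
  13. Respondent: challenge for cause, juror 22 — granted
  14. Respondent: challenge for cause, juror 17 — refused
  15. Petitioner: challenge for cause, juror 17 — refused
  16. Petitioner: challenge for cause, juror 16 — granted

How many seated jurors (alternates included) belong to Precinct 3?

2

Removed: #3, #4, #5, #13, #14, #16, #18, #19, #22, #24.
Seated (7 incl. alternates): #1, #2, #6, #7, #8, #9, #10.
Of those, in Precinct 3: #1, #9 → 2.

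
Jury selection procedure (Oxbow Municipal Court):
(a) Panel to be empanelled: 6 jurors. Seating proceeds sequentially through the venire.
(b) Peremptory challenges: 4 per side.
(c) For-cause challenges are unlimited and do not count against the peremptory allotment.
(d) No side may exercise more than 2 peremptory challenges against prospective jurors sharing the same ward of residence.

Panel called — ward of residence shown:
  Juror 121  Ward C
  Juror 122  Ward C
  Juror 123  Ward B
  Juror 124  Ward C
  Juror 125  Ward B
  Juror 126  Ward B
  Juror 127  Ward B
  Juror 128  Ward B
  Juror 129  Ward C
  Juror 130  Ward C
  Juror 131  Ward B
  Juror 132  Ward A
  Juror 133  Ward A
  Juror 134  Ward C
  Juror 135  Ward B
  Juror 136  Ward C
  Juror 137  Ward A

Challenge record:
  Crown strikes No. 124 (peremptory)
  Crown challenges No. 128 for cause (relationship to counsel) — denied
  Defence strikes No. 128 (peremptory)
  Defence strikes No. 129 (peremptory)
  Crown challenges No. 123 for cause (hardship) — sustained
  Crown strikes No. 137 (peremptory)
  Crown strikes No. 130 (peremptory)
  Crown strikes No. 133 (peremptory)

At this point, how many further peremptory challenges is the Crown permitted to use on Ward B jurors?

0

Crown peremptories so far: #124, #137, #130, #133 — 4 of 4 used, 0 left overall.
Against Ward B: none yet — per-ward cap 2 leaves 2.
Binding limit: min(0, 2) = 0.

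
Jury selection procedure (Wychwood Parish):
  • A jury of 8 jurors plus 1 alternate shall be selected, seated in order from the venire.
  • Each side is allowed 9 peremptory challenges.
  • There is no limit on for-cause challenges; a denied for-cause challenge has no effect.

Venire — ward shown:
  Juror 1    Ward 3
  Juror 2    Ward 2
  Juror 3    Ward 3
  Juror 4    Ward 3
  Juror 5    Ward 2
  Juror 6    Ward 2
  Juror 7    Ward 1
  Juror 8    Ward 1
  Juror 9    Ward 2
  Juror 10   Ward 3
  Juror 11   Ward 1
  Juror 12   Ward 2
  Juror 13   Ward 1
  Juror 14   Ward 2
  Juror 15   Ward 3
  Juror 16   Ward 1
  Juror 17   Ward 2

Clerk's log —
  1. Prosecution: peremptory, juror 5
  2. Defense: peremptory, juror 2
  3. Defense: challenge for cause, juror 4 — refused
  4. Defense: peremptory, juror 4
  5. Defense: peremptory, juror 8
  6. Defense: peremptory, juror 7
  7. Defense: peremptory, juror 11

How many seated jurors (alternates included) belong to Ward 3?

4

Removed: #2, #4, #5, #7, #8, #11.
Seated (9 incl. alternates): #1, #3, #6, #9, #10, #12, #13, #14, #15.
Of those, in Ward 3: #1, #3, #10, #15 → 4.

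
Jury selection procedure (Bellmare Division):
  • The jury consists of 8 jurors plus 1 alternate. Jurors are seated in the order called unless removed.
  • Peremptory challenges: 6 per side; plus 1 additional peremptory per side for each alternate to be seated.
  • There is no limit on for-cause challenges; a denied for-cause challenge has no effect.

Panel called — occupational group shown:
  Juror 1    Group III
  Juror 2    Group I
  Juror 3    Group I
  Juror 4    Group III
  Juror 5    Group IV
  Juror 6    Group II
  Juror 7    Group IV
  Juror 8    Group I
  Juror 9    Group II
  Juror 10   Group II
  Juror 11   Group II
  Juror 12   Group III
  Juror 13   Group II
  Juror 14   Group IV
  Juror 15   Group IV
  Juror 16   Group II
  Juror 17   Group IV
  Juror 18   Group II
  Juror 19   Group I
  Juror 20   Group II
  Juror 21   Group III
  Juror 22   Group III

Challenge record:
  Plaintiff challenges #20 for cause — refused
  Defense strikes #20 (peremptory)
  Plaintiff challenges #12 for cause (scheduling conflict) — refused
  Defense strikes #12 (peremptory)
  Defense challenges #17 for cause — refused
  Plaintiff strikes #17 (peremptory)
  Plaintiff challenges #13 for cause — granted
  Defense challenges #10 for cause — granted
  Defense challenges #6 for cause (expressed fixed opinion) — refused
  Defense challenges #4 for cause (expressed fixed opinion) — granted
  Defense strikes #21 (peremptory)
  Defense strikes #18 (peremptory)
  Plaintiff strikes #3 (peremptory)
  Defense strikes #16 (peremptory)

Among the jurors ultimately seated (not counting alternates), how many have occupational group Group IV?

Removed: #3, #4, #10, #12, #13, #16, #17, #18, #20, #21.
Seated jurors 1–8: #1, #2, #5, #6, #7, #8, #9, #11 (alternates #14 not counted).
Of those, in Group IV: #5, #7 → 2.

2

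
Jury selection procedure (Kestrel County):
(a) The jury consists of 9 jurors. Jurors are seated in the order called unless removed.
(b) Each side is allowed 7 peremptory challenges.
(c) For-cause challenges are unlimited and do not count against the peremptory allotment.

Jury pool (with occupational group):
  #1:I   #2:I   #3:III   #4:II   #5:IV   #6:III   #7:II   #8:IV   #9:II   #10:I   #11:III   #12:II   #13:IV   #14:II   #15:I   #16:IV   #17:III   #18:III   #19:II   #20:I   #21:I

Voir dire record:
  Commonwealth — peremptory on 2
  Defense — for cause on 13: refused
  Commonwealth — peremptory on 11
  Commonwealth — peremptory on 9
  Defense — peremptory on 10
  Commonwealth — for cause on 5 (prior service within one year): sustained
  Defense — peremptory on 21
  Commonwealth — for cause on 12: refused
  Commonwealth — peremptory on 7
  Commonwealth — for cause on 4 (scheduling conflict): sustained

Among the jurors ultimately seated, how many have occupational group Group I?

2

Removed: #2, #4, #5, #7, #9, #10, #11, #21.
Seated jurors 1–9: #1, #3, #6, #8, #12, #13, #14, #15, #16.
Of those, in Group I: #1, #15 → 2.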